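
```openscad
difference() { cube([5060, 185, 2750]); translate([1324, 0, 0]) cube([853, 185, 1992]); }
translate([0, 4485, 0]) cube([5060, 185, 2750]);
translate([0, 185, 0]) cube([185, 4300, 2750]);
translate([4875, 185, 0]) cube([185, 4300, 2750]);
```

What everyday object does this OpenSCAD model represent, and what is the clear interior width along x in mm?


A single room. The interior width is 4690 mm.

Four walls enclosing a rectangle with a door in the front wall — a room. Outside width 5060 minus two 185 mm walls gives 4690 mm.


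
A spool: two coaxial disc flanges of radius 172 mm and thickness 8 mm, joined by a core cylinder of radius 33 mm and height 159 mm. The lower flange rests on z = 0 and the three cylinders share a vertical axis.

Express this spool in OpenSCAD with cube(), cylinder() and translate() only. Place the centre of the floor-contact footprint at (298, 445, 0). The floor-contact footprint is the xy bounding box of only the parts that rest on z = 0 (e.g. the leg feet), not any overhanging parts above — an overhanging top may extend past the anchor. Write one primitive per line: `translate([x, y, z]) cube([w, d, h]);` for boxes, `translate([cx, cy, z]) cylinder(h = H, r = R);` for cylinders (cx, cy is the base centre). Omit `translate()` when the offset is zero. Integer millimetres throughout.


translate([298, 445, 0]) cylinder(h = 8, r = 172);
translate([298, 445, 8]) cylinder(h = 159, r = 33);
translate([298, 445, 167]) cylinder(h = 8, r = 172);


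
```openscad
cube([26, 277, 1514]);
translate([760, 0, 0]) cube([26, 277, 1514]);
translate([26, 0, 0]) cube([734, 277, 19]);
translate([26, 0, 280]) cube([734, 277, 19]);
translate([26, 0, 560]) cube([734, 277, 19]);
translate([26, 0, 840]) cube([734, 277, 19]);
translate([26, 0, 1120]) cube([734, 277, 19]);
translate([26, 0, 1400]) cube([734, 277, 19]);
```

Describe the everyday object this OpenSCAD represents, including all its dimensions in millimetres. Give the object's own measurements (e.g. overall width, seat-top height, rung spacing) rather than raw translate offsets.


An open bookshelf. Two side panels, each 26 mm thick, 277 mm deep and 1514 mm tall, stand 786 mm apart (outside-to-outside). Between them sit 6 shelves, each 19 mm thick and 277 mm deep, spanning the full gap between the sides. The bottom shelf rests on the floor (its underside at z = 0) and the clear gap between one shelf's top and the next shelf's underside is 261 mm.


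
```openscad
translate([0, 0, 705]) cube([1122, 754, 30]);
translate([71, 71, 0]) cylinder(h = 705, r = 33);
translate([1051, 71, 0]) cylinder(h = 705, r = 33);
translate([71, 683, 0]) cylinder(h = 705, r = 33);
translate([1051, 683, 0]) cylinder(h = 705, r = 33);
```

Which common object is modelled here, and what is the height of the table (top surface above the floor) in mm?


A table. The table height is 735 mm.

A 1122×754×30 slab sits at z = 705 on four Ø66 mm round legs — a table. The top surface is at 705 + 30 = 735 mm.


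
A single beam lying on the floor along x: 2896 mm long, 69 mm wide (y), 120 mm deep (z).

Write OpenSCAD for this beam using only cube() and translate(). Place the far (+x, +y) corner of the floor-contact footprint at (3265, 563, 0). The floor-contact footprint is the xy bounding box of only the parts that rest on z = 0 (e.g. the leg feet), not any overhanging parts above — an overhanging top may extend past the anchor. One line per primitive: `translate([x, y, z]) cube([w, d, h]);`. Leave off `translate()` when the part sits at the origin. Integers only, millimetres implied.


translate([369, 494, 0]) cube([2896, 69, 120]);


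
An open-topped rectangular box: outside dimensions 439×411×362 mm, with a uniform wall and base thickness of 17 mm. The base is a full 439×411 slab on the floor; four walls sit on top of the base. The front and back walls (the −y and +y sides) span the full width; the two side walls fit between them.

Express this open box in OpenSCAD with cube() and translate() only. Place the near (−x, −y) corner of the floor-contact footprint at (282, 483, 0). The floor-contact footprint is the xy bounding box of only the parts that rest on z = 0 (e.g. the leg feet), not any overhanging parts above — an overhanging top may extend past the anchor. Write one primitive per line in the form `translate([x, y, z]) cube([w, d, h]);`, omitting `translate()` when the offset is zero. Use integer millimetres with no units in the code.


translate([282, 483, 0]) cube([439, 411, 17]);
translate([282, 483, 17]) cube([439, 17, 345]);
translate([282, 877, 17]) cube([439, 17, 345]);
translate([282, 500, 17]) cube([17, 377, 345]);
translate([704, 500, 17]) cube([17, 377, 345]);


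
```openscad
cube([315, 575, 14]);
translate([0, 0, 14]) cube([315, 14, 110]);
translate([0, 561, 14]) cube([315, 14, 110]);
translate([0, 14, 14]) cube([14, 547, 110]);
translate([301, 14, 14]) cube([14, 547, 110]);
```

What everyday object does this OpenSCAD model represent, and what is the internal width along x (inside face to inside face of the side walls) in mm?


An open box. The internal width is 287 mm.

A 315×575 base slab with four walls standing on it — an open box. The base is 315 mm wide and the walls are 14 mm thick, so the internal width is 315 − 2 × 14 = 287 mm.


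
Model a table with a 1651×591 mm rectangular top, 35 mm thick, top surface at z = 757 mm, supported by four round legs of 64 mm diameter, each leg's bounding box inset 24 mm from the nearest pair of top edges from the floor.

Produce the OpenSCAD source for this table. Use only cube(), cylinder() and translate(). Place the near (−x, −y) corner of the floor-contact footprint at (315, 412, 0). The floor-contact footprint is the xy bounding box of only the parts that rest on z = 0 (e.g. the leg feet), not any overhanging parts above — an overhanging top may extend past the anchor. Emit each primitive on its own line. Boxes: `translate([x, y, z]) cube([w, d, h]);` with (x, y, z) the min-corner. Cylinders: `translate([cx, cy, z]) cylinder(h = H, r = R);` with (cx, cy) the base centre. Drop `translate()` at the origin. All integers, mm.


translate([291, 388, 722]) cube([1651, 591, 35]);
translate([347, 444, 0]) cylinder(h = 722, r = 32);
translate([1886, 444, 0]) cylinder(h = 722, r = 32);
translate([347, 923, 0]) cylinder(h = 722, r = 32);
translate([1886, 923, 0]) cylinder(h = 722, r = 32);


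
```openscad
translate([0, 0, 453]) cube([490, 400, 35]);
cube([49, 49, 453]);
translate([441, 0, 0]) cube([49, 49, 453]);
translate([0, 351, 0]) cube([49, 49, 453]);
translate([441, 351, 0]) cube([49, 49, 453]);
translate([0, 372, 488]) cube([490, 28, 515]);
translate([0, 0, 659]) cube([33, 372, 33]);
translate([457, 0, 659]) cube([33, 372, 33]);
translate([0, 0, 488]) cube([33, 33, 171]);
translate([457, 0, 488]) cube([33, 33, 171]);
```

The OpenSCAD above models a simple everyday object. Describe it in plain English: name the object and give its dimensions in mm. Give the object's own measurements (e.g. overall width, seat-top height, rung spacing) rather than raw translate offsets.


A chair. The seat is a 490×400×35 mm slab with its top at z = 488 mm, on four 49×49 mm corner legs (flush with the seat edges, standing on z = 0). A flat backrest 28 mm thick, 515 mm tall, spans the full seat width and rises from the seat top along its +y edge, rear face flush with the rear of the seat. Two armrests of 33×33 mm section run along each side from the seat's front edge to the front of the backrest, top faces 204 mm above the seat top and outer faces flush with the seat's x-edges; a 33×33 mm post under the front of each armrest stands on the seat at the front corner.


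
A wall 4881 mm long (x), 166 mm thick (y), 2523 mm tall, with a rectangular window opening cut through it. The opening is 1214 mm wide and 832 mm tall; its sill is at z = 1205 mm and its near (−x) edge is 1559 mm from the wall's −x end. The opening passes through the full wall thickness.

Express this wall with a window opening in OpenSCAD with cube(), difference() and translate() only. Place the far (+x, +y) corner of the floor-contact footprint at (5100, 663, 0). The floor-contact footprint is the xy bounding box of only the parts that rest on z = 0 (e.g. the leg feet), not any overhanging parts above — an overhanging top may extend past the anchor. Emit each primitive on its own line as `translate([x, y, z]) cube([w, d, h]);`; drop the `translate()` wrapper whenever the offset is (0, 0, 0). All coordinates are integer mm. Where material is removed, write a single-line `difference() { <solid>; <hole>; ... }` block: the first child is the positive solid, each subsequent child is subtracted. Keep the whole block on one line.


difference() { translate([219, 497, 0]) cube([4881, 166, 2523]); translate([1778, 497, 1205]) cube([1214, 166, 832]); }


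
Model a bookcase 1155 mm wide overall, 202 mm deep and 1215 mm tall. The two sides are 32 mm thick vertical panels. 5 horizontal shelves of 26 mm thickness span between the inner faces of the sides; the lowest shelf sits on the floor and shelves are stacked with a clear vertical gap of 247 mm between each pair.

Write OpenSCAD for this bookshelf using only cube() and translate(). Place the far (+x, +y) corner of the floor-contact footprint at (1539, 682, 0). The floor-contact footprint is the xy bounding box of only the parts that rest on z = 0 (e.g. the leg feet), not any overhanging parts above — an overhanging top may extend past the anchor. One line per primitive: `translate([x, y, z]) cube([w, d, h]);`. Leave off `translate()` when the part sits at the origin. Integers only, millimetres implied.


translate([384, 480, 0]) cube([32, 202, 1215]);
translate([1507, 480, 0]) cube([32, 202, 1215]);
translate([416, 480, 0]) cube([1091, 202, 26]);
translate([416, 480, 273]) cube([1091, 202, 26]);
translate([416, 480, 546]) cube([1091, 202, 26]);
translate([416, 480, 819]) cube([1091, 202, 26]);
translate([416, 480, 1092]) cube([1091, 202, 26]);


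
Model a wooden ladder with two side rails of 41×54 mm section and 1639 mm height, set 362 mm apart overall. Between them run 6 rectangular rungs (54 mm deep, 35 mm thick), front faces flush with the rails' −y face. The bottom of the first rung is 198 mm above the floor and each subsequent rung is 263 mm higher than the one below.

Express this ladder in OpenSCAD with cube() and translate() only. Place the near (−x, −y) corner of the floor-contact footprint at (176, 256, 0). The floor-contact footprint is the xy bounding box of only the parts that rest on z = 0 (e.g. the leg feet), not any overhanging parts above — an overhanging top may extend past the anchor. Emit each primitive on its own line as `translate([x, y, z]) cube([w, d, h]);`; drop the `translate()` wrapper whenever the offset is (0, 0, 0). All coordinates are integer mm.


translate([176, 256, 0]) cube([41, 54, 1639]);
translate([497, 256, 0]) cube([41, 54, 1639]);
translate([217, 256, 198]) cube([280, 54, 35]);
translate([217, 256, 461]) cube([280, 54, 35]);
translate([217, 256, 724]) cube([280, 54, 35]);
translate([217, 256, 987]) cube([280, 54, 35]);
translate([217, 256, 1250]) cube([280, 54, 35]);
translate([217, 256, 1513]) cube([280, 54, 35]);


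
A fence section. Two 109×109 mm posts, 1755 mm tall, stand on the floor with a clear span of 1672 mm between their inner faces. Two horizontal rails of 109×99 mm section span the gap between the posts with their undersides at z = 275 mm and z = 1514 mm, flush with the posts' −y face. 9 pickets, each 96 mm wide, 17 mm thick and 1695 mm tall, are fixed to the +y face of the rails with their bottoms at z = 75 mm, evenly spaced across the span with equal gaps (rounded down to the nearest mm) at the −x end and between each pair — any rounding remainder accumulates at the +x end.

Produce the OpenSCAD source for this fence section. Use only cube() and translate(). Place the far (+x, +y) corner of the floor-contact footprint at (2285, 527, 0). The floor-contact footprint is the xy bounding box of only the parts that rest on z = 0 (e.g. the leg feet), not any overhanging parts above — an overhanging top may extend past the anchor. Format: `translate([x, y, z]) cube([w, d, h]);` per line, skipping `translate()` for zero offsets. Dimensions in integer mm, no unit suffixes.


translate([395, 418, 0]) cube([109, 109, 1755]);
translate([2176, 418, 0]) cube([109, 109, 1755]);
translate([504, 418, 275]) cube([1672, 109, 99]);
translate([504, 418, 1514]) cube([1672, 109, 99]);
translate([584, 527, 75]) cube([96, 17, 1695]);
translate([760, 527, 75]) cube([96, 17, 1695]);
translate([936, 527, 75]) cube([96, 17, 1695]);
translate([1112, 527, 75]) cube([96, 17, 1695]);
translate([1288, 527, 75]) cube([96, 17, 1695]);
translate([1464, 527, 75]) cube([96, 17, 1695]);
translate([1640, 527, 75]) cube([96, 17, 1695]);
translate([1816, 527, 75]) cube([96, 17, 1695]);
translate([1992, 527, 75]) cube([96, 17, 1695]);


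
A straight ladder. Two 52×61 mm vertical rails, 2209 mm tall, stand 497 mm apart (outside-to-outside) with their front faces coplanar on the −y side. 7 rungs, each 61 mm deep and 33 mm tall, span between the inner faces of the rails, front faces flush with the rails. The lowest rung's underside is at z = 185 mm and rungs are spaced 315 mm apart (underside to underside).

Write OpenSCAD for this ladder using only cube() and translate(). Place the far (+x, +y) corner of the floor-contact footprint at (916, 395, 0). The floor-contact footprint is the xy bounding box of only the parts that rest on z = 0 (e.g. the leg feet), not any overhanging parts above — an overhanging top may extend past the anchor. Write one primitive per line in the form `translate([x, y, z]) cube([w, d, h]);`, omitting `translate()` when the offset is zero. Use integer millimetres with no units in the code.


translate([419, 334, 0]) cube([52, 61, 2209]);
translate([864, 334, 0]) cube([52, 61, 2209]);
translate([471, 334, 185]) cube([393, 61, 33]);
translate([471, 334, 500]) cube([393, 61, 33]);
translate([471, 334, 815]) cube([393, 61, 33]);
translate([471, 334, 1130]) cube([393, 61, 33]);
translate([471, 334, 1445]) cube([393, 61, 33]);
translate([471, 334, 1760]) cube([393, 61, 33]);
translate([471, 334, 2075]) cube([393, 61, 33]);


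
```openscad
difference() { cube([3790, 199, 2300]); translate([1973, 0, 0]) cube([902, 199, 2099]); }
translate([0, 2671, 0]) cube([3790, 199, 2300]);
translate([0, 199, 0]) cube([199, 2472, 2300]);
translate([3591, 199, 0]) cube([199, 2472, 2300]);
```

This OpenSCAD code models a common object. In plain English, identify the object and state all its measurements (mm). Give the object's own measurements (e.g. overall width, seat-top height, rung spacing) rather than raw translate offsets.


A single room: four walls, each 2300 mm tall and 199 mm thick, enclosing an outside footprint 3790×2870 mm (x × y), no floor or roof. The front and back walls (−y and +y sides) run the full x-width; the side walls fit between their inner faces. A door opening 902 mm wide and 2099 mm tall is cut through the front wall from the floor up, its −x edge 1973 mm from the wall's −x end.


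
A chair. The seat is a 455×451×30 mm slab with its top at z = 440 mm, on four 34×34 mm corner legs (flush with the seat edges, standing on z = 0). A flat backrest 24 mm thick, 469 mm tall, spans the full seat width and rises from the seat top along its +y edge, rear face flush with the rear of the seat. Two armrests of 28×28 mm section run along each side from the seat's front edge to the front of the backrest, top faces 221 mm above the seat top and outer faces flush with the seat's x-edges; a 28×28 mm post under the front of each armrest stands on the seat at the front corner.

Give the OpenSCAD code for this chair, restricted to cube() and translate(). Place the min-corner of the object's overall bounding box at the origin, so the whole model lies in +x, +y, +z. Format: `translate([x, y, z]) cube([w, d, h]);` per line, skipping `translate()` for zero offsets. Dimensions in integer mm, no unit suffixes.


// leg_h = 440 - 30 = 410
// arm post h = 221 - 28 = 193
translate([0, 0, 410]) cube([455, 451, 30]);
cube([34, 34, 410]);
translate([421, 0, 0]) cube([34, 34, 410]);
translate([0, 417, 0]) cube([34, 34, 410]);
translate([421, 417, 0]) cube([34, 34, 410]);
translate([0, 427, 440]) cube([455, 24, 469]);
translate([0, 0, 633]) cube([28, 427, 28]);
translate([427, 0, 633]) cube([28, 427, 28]);
translate([0, 0, 440]) cube([28, 28, 193]);
translate([427, 0, 440]) cube([28, 28, 193]);


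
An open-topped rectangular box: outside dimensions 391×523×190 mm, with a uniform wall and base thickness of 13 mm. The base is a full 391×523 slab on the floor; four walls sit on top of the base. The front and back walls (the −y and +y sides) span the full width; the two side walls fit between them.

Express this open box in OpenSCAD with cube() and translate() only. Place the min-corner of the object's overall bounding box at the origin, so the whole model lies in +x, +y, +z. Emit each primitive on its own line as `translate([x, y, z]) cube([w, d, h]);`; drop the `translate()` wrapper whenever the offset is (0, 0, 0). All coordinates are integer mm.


cube([391, 523, 13]);
translate([0, 0, 13]) cube([391, 13, 177]);
translate([0, 510, 13]) cube([391, 13, 177]);
translate([0, 13, 13]) cube([13, 497, 177]);
translate([378, 13, 13]) cube([13, 497, 177]);


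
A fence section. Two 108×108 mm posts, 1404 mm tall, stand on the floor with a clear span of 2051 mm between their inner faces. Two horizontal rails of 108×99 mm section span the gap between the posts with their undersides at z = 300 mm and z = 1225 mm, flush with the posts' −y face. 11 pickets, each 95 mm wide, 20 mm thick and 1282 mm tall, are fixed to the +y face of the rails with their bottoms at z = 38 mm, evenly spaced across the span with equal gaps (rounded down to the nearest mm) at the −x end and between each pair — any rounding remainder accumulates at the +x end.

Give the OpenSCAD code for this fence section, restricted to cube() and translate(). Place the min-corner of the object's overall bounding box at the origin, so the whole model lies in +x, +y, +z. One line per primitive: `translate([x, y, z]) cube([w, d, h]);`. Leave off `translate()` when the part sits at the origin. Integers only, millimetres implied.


cube([108, 108, 1404]);
translate([2159, 0, 0]) cube([108, 108, 1404]);
translate([108, 0, 300]) cube([2051, 108, 99]);
translate([108, 0, 1225]) cube([2051, 108, 99]);
translate([191, 108, 38]) cube([95, 20, 1282]);
translate([369, 108, 38]) cube([95, 20, 1282]);
translate([547, 108, 38]) cube([95, 20, 1282]);
translate([725, 108, 38]) cube([95, 20, 1282]);
translate([903, 108, 38]) cube([95, 20, 1282]);
translate([1081, 108, 38]) cube([95, 20, 1282]);
translate([1259, 108, 38]) cube([95, 20, 1282]);
translate([1437, 108, 38]) cube([95, 20, 1282]);
translate([1615, 108, 38]) cube([95, 20, 1282]);
translate([1793, 108, 38]) cube([95, 20, 1282]);
translate([1971, 108, 38]) cube([95, 20, 1282]);


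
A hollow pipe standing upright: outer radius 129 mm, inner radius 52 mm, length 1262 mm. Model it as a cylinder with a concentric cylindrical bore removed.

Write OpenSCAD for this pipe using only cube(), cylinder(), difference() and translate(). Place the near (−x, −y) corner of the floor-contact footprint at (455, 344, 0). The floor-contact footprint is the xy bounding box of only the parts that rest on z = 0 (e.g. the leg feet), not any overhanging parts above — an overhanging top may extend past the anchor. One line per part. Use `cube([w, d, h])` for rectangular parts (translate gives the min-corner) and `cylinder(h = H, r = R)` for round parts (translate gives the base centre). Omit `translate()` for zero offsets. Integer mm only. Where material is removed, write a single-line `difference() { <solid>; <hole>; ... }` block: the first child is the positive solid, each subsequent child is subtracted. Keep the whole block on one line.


difference() { translate([584, 473, 0]) cylinder(h = 1262, r = 129); translate([584, 473, 0]) cylinder(h = 1262, r = 52); }


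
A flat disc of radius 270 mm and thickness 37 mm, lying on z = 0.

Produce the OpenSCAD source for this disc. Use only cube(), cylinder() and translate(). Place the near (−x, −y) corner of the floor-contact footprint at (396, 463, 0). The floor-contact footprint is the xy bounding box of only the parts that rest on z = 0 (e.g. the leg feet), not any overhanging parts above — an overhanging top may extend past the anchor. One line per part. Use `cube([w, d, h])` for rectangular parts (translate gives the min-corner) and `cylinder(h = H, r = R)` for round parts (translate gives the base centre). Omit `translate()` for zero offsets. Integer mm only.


translate([666, 733, 0]) cylinder(h = 37, r = 270);


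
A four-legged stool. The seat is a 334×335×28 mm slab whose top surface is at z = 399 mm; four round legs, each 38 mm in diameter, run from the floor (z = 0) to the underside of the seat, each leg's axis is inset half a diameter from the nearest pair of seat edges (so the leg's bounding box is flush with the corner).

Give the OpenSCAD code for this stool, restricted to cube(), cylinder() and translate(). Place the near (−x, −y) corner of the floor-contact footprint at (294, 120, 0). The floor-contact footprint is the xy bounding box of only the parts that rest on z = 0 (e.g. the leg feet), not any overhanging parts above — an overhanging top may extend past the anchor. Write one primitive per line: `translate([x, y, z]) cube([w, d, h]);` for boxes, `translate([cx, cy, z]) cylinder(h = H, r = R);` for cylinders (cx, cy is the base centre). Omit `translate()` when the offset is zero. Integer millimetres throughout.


translate([294, 120, 371]) cube([334, 335, 28]);
translate([313, 139, 0]) cylinder(h = 371, r = 19);
translate([609, 139, 0]) cylinder(h = 371, r = 19);
translate([313, 436, 0]) cylinder(h = 371, r = 19);
translate([609, 436, 0]) cylinder(h = 371, r = 19);


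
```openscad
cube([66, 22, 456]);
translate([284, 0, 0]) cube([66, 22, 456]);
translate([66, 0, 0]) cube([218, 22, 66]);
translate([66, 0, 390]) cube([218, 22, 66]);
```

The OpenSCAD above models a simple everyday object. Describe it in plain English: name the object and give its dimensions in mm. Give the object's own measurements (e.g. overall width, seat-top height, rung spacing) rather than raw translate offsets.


A rectangular picture frame lying in the x–z plane (depth along y). The opening is 218 mm wide (x) by 324 mm tall (z), surrounded by a border 66 mm wide on all four sides. The frame is 22 mm deep and is made of two full-height vertical stiles with two horizontal rails fitted between them.


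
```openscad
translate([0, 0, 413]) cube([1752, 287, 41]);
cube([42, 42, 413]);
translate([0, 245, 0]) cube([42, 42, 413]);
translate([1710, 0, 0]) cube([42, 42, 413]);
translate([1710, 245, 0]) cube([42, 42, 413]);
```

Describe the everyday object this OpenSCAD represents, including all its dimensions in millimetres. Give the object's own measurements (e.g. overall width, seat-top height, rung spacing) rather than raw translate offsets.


A bench: a 1752×287 mm seat slab, 41 mm thick, top at z = 454 mm, on four 42×42 mm square legs flush with the seat corners and standing on z = 0.


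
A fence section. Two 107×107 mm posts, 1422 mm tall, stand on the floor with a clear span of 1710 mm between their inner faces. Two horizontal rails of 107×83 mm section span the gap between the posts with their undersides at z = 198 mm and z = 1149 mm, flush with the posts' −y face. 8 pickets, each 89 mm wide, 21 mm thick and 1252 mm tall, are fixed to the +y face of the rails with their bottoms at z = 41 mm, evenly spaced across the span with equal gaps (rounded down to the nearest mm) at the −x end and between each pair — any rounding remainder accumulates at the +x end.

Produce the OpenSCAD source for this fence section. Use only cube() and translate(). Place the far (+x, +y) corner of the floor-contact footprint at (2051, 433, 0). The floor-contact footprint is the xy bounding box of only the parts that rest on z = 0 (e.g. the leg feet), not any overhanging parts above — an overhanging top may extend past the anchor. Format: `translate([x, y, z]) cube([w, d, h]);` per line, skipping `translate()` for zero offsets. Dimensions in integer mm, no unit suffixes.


translate([127, 326, 0]) cube([107, 107, 1422]);
translate([1944, 326, 0]) cube([107, 107, 1422]);
translate([234, 326, 198]) cube([1710, 107, 83]);
translate([234, 326, 1149]) cube([1710, 107, 83]);
translate([344, 433, 41]) cube([89, 21, 1252]);
translate([543, 433, 41]) cube([89, 21, 1252]);
translate([742, 433, 41]) cube([89, 21, 1252]);
translate([941, 433, 41]) cube([89, 21, 1252]);
translate([1140, 433, 41]) cube([89, 21, 1252]);
translate([1339, 433, 41]) cube([89, 21, 1252]);
translate([1538, 433, 41]) cube([89, 21, 1252]);
translate([1737, 433, 41]) cube([89, 21, 1252]);


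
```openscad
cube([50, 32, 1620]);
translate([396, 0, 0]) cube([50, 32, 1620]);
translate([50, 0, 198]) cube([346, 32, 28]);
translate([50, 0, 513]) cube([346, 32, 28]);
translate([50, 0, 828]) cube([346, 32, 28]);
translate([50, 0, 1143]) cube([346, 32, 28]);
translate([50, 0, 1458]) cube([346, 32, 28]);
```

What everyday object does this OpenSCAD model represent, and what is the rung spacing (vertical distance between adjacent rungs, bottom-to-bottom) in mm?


A ladder. The rung spacing is 315 mm.

Two tall 50×32 posts with 5 short bars between them — a ladder. Adjacent rungs sit at z = 198 and z = 513, so the spacing is 513 − 198 = 315 mm.


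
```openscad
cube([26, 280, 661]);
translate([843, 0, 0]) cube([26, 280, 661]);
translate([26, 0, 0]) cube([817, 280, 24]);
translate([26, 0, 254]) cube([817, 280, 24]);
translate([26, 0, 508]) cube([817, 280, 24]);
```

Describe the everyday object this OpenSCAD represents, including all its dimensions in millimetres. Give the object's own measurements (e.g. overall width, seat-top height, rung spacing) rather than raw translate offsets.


An open bookshelf. Two side panels, each 26 mm thick, 280 mm deep and 661 mm tall, stand 869 mm apart (outside-to-outside). Between them sit 3 shelves, each 24 mm thick and 280 mm deep, spanning the full gap between the sides. The bottom shelf rests on the floor (its underside at z = 0) and the clear gap between one shelf's top and the next shelf's underside is 230 mm.


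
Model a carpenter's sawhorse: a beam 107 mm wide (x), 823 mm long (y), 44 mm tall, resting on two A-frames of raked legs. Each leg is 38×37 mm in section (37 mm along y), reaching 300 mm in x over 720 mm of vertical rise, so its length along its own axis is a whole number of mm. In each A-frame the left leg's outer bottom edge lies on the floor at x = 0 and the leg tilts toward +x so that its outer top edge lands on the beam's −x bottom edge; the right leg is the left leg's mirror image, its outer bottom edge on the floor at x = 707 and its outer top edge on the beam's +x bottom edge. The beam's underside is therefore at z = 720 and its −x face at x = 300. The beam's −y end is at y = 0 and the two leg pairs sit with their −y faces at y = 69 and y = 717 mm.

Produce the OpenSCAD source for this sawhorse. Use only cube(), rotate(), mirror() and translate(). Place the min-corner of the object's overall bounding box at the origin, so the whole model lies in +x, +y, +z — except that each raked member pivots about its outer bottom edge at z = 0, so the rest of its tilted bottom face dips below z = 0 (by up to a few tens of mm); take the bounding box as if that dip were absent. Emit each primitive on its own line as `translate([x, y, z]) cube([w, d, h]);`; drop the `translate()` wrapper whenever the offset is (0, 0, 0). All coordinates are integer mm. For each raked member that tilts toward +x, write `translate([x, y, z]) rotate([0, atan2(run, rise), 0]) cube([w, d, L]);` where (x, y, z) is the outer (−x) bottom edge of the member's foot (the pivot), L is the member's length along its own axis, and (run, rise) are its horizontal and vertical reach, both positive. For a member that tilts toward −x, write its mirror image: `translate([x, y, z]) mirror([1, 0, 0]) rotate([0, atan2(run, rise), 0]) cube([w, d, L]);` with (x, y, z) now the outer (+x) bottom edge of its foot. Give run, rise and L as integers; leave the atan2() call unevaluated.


translate([300, 0, 720]) cube([107, 823, 44]);
translate([0, 69, 0]) rotate([0, atan2(300, 720), 0]) cube([38, 37, 780]);
translate([707, 69, 0]) mirror([1, 0, 0]) rotate([0, atan2(300, 720), 0]) cube([38, 37, 780]);
translate([0, 717, 0]) rotate([0, atan2(300, 720), 0]) cube([38, 37, 780]);
translate([707, 717, 0]) mirror([1, 0, 0]) rotate([0, atan2(300, 720), 0]) cube([38, 37, 780]);


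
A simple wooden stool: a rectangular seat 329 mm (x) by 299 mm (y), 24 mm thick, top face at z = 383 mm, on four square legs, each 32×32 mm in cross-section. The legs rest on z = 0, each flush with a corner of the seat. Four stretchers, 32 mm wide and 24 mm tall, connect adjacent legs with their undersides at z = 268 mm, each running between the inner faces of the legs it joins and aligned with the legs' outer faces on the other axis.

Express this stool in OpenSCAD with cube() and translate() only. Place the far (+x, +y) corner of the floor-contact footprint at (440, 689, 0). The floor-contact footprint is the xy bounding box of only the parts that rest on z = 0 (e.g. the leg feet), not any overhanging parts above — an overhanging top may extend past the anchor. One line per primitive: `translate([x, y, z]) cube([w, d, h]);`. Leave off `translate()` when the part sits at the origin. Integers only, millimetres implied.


// leg_h = 383 - 24 = 359
// stretcher span = 329 - 2*32 = 265
translate([111, 390, 359]) cube([329, 299, 24]);
translate([111, 390, 0]) cube([32, 32, 359]);
translate([408, 390, 0]) cube([32, 32, 359]);
translate([111, 657, 0]) cube([32, 32, 359]);
translate([408, 657, 0]) cube([32, 32, 359]);
translate([143, 390, 268]) cube([265, 32, 24]);
translate([143, 657, 268]) cube([265, 32, 24]);
translate([111, 422, 268]) cube([32, 235, 24]);
translate([408, 422, 268]) cube([32, 235, 24]);


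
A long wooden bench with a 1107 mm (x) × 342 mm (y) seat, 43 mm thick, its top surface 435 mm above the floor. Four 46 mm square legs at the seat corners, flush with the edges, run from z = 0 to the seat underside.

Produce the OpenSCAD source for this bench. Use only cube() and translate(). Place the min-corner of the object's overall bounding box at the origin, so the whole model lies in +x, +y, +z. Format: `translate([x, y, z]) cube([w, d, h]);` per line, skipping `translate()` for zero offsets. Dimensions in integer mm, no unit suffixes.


// leg_h = 435 − 43 = 392
translate([0, 0, 392]) cube([1107, 342, 43]);
cube([46, 46, 392]);
translate([0, 296, 0]) cube([46, 46, 392]);
translate([1061, 0, 0]) cube([46, 46, 392]);
translate([1061, 296, 0]) cube([46, 46, 392]);


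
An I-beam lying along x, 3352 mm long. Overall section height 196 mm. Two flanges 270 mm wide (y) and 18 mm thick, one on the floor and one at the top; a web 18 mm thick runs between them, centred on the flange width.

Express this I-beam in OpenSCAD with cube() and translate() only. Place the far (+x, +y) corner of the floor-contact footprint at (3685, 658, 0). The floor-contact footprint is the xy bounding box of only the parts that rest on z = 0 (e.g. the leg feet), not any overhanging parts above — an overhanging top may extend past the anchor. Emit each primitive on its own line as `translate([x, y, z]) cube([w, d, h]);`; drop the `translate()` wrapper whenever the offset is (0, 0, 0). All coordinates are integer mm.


translate([333, 388, 0]) cube([3352, 270, 18]);
translate([333, 514, 18]) cube([3352, 18, 160]);
translate([333, 388, 178]) cube([3352, 270, 18]);


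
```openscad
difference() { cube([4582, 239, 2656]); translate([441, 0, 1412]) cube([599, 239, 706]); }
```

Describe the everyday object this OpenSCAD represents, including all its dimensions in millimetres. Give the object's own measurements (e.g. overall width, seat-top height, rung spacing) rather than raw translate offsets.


A wall 4582 mm long (x), 239 mm thick (y), 2656 mm tall, with a rectangular window opening cut through it. The opening is 599 mm wide and 706 mm tall; its sill is at z = 1412 mm and its near (−x) edge is 441 mm from the wall's −x end. The opening passes through the full wall thickness.


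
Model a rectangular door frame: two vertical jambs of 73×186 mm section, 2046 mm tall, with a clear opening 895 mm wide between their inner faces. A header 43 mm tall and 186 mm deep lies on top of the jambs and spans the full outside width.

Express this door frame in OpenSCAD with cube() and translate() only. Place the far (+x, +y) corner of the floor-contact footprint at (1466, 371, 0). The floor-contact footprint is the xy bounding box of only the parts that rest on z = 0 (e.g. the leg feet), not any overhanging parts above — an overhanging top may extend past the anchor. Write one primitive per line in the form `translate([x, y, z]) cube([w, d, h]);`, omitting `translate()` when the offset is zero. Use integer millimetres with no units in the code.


translate([425, 185, 0]) cube([73, 186, 2046]);
translate([1393, 185, 0]) cube([73, 186, 2046]);
translate([425, 185, 2046]) cube([1041, 186, 43]);


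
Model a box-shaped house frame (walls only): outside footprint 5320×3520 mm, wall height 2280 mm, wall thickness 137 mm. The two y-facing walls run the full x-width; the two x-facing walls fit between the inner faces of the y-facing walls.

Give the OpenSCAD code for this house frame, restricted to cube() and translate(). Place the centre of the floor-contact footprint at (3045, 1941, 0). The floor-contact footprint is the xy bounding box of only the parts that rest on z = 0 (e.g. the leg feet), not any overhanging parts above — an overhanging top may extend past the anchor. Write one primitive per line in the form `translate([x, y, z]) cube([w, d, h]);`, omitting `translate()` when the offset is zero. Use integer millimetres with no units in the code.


translate([385, 181, 0]) cube([5320, 137, 2280]);
translate([385, 3564, 0]) cube([5320, 137, 2280]);
translate([385, 318, 0]) cube([137, 3246, 2280]);
translate([5568, 318, 0]) cube([137, 3246, 2280]);


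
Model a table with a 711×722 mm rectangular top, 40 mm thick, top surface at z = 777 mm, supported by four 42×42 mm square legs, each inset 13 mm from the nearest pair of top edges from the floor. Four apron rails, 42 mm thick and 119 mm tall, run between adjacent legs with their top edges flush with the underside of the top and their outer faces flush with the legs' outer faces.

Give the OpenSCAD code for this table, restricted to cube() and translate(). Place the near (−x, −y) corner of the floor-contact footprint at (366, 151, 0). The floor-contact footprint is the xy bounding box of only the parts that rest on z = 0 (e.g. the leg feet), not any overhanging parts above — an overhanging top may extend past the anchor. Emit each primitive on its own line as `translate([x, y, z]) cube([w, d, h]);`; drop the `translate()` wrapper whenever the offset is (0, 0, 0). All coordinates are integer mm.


translate([353, 138, 737]) cube([711, 722, 40]);
translate([366, 151, 0]) cube([42, 42, 737]);
translate([1009, 151, 0]) cube([42, 42, 737]);
translate([366, 805, 0]) cube([42, 42, 737]);
translate([1009, 805, 0]) cube([42, 42, 737]);
translate([408, 151, 618]) cube([601, 42, 119]);
translate([408, 805, 618]) cube([601, 42, 119]);
translate([366, 193, 618]) cube([42, 612, 119]);
translate([1009, 193, 618]) cube([42, 612, 119]);


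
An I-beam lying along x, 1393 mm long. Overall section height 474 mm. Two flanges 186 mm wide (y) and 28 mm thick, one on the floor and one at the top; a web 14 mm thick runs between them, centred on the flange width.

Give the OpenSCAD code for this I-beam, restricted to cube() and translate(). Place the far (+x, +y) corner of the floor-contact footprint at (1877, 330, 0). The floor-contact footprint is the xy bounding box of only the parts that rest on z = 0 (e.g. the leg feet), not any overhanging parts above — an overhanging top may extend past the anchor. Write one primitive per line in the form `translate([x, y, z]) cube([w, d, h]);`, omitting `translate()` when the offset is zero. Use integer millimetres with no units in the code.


translate([484, 144, 0]) cube([1393, 186, 28]);
translate([484, 230, 28]) cube([1393, 14, 418]);
translate([484, 144, 446]) cube([1393, 186, 28]);


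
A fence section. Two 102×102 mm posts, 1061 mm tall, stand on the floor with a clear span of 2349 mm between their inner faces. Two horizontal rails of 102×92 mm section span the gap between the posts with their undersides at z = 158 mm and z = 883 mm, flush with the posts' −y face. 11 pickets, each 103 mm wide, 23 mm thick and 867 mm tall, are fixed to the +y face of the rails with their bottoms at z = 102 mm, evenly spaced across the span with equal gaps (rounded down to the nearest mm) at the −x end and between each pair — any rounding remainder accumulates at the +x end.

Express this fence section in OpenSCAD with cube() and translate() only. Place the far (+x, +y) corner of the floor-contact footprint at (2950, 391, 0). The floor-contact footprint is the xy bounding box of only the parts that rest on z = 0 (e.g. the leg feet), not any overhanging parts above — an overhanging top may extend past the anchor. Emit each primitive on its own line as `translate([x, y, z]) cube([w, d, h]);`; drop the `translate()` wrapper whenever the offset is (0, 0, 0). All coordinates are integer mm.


translate([397, 289, 0]) cube([102, 102, 1061]);
translate([2848, 289, 0]) cube([102, 102, 1061]);
translate([499, 289, 158]) cube([2349, 102, 92]);
translate([499, 289, 883]) cube([2349, 102, 92]);
translate([600, 391, 102]) cube([103, 23, 867]);
translate([804, 391, 102]) cube([103, 23, 867]);
translate([1008, 391, 102]) cube([103, 23, 867]);
translate([1212, 391, 102]) cube([103, 23, 867]);
translate([1416, 391, 102]) cube([103, 23, 867]);
translate([1620, 391, 102]) cube([103, 23, 867]);
translate([1824, 391, 102]) cube([103, 23, 867]);
translate([2028, 391, 102]) cube([103, 23, 867]);
translate([2232, 391, 102]) cube([103, 23, 867]);
translate([2436, 391, 102]) cube([103, 23, 867]);
translate([2640, 391, 102]) cube([103, 23, 867]);


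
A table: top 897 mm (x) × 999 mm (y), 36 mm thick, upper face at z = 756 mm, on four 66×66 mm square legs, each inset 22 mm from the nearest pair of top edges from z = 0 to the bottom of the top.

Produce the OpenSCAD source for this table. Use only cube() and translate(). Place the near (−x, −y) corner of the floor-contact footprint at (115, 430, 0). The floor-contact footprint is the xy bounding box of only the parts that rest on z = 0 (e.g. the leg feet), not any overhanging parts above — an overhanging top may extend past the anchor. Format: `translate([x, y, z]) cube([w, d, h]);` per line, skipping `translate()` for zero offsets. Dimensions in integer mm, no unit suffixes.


// leg_h = 756 - 36 = 720
translate([93, 408, 720]) cube([897, 999, 36]);
translate([115, 430, 0]) cube([66, 66, 720]);
translate([902, 430, 0]) cube([66, 66, 720]);
translate([115, 1319, 0]) cube([66, 66, 720]);
translate([902, 1319, 0]) cube([66, 66, 720]);


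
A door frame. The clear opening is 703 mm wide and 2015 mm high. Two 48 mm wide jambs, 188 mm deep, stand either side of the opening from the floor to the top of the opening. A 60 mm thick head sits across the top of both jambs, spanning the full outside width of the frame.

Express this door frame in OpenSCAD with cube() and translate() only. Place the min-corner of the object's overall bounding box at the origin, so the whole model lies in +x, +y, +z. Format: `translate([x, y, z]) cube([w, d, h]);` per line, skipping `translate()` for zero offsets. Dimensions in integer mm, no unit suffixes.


cube([48, 188, 2015]);
translate([751, 0, 0]) cube([48, 188, 2015]);
translate([0, 0, 2015]) cube([799, 188, 60]);
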